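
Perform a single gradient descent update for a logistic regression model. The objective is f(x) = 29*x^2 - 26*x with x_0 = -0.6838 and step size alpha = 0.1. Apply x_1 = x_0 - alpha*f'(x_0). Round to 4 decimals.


We compute the gradient at x_0 and apply the update.
f'(x) = 58*x - 26
f'(-0.6838) = 58*-0.6838 - 26 = -65.6604
x_1 = -0.6838 - 0.1*-65.6604 = 5.8822


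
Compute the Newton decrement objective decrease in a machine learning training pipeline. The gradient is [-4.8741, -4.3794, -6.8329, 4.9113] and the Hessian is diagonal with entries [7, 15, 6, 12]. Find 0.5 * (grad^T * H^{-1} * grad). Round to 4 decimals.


Step 1: H is diagonal, so H^(-1) * g = [-0.6963, -0.292, -1.1388, 0.4093].
Step 2: g^T H^(-1) g = sum_i g_i^2 / H_ii
  = (-4.8741)^2/7 + (-4.3794)^2/15 + (-6.8329)^2/6 + (4.9113)^2/12
  = 3.3938 + 1.2786 + 7.7814 + 2.0101 = 14.4639
Step 3: Objective decrease = 0.5 * g^T H^(-1) g = 7.232


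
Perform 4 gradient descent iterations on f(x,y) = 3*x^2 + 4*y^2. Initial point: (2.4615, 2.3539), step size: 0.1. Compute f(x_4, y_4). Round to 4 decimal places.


Gradient descent on f(x,y) = 3*x^2 + 4*y^2.
Starting point: (2.4615, 2.3539), alpha = 0.1
Step 1: grad_x = 2*3*2.4615 = 14.769, grad_y = 2*4*2.3539 = 18.8312
  x_1 = 2.4615 - 0.1*14.769 = 0.9846
  y_1 = 2.3539 - 0.1*18.8312 = 0.4708
Step 2: grad_x = 2*3*0.9846 = 5.9076, grad_y = 2*4*0.4708 = 3.7662
  x_2 = 0.9846 - 0.1*5.9076 = 0.3938
  y_2 = 0.4708 - 0.1*3.7662 = 0.0942
Step 3: grad_x = 2*3*0.3938 = 2.363, grad_y = 2*4*0.0942 = 0.7532
  x_3 = 0.3938 - 0.1*2.363 = 0.1575
  y_3 = 0.0942 - 0.1*0.7532 = 0.0188
Step 4: grad_x = 2*3*0.1575 = 0.9452, grad_y = 2*4*0.0188 = 0.1506
  x_4 = 0.1575 - 0.1*0.9452 = 0.063
  y_4 = 0.0188 - 0.1*0.1506 = 0.0038
f(0.063, 0.0038) = 3*0.063^2 + 4*0.0038^2 = 0.012


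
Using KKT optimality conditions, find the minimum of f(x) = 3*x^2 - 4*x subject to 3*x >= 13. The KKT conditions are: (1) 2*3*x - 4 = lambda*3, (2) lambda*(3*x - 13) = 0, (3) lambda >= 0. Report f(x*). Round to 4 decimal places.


Step 1: Try lambda = 0 (constraint inactive).
x_unc = 4/(2*3) = 0.6667
Check: 3*0.6667 = 2.0001 < 13 -- violated!
Step 2: Constraint must be active: 3*x = 13
x* = 13/3 = 4.3333 (rounded; the exact value 13/3 is used below)
lambda = (2*3*(13/3) - 4)/3 = 7.3333
Step 3: Compute optimal value.
f(x*) = 3*(13/3)^2 - 4*(13/3) = 39.0


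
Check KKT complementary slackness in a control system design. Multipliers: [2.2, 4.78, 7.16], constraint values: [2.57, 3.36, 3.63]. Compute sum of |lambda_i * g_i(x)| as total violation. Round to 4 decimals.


KKT complementary slackness check:
lambda_1 * g_1 = 2.2 * 2.57 = 5.654
lambda_2 * g_2 = 4.78 * 3.36 = 16.0608
lambda_3 * g_3 = 7.16 * 3.63 = 25.9908
Total violation = 5.654 + 16.0608 + 25.9908 = 47.7056


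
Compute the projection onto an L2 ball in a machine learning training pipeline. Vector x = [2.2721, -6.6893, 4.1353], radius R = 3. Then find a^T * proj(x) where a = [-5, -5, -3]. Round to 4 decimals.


Step 1: Compute ||x|| (intermediates to 6 decimals).
||x|| = sqrt(2.2721^2 + (-6.6893)^2 + 4.1353^2) = 8.185956
Step 2: Project.
Since ||x|| > R, scale = R/||x|| = 3/8.185956 = 0.366481, proj(x) = scale * x
proj(x) = [0.832681, -2.451501, 1.515509]
Step 3: Dot product.
a^T * proj(x) = -5*0.832681 - 5*(-2.451501) - 3*1.515509 = 3.5476


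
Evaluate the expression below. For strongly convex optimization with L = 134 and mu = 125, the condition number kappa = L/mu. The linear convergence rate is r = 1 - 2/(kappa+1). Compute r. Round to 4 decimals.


Step 1: Compute the condition number.
kappa = L/mu = 134/125 = 1.072
Step 2: Compute the convergence rate.
r = 1 - 2/(kappa + 1) = 1 - 2*mu/(L + mu) = (L - mu)/(L + mu) = 9/259 = 0.0347


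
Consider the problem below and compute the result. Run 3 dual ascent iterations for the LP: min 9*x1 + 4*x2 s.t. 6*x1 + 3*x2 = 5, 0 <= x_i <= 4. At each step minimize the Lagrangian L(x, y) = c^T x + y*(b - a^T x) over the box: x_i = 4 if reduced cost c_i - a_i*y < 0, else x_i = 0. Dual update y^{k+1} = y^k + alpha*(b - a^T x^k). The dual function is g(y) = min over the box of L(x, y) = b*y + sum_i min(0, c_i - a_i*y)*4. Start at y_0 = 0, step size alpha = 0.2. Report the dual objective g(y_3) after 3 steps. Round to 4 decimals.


Dual ascent for LP: min 9*x1 + 4*x2, 6*x1 + 3*x2 = 5, 0 <= x_i <= 4
Step 1: y^k = 0.0, reduced costs: (9.0, 4.0)
  x^k = (0.0, 0.0), subgradient = b - a^T x = 5.0
  y^{k+1} = 0.0 + 0.2*5.0 = 1.0
Step 2: y^k = 1.0, reduced costs: (3.0, 1.0)
  x^k = (0.0, 0.0), subgradient = b - a^T x = 5.0
  y^{k+1} = 1.0 + 0.2*5.0 = 2.0
Step 3: y^k = 2.0, reduced costs: (-3.0, -2.0)
  x^k = (4.0, 4.0), subgradient = b - a^T x = -31.0
  y^{k+1} = 2.0 + 0.2*-31.0 = -4.2
Dual objective at y_3 = -4.2: reduced costs (34.2, 16.6), box minimizer x = (0.0, 0.0)
g(y_3) = b*y + (c1 - a1*y)*x1 + (c2 - a2*y)*x2 = 5*(-4.2) + 34.2*0.0 + 16.6*0.0 = -21.0 + 0.0 + 0.0 = -21.0


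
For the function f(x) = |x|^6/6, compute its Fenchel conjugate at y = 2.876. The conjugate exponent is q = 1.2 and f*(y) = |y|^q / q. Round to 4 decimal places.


The conjugate exponent q satisfies 1/p + 1/q = 1.
p = 6, so q = 6/(6 - 1) = 1.2
|y|^q = 2.876^1.2 = 3.5526
f*(2.876) = 3.5526 / 1.2 = 2.9605


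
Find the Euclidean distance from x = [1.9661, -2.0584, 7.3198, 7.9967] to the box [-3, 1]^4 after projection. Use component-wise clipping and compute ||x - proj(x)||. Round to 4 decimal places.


Project each component onto [-3, 1].
clip(1.9661) = 1.0, clip(-2.0584) = -2.0584, clip(7.3198) = 1.0, clip(7.9967) = 1.0
Projection = [1.0, -2.0584, 1.0, 1.0]
Squared diffs: [0.9333, 0.0, 39.9399, 48.9538]
Distance = sqrt(89.827) = 9.4777


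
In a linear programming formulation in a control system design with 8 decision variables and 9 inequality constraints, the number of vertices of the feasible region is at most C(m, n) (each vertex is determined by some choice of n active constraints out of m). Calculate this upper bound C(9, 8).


Each vertex corresponds to some choice of n active constraints out of m, so the number of vertices is at most C(m, n) = m! / (n!(m-n)!).
m = 9, n = 8
Numerator: 9 * 8 * 7 * 6 * 5 * 4 * 3 * 2
Denominator: 8! = 40320
C(9, 8) = 9


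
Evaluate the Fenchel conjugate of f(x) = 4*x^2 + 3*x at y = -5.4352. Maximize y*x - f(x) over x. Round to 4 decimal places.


f*(y) = sup_x {y*x - a*x^2 - b*x} = sup_x {(y-b)*x - a*x^2}
FOC: (y - b) - 2a*x = 0 => x* = (y - b)/(2a)
x* = (-5.4352 - 3)/(2*4) = -1.0544
f*(-5.4352) = (y-b)^2/(4a) = (-5.4352 - 3)^2/(4*4)
= 71.1526/16 = 4.447


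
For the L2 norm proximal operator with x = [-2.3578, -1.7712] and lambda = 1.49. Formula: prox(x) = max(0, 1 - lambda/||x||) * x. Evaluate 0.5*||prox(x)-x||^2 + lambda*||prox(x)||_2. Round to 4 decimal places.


Step 1: Compute ||x||.
||x|| = 2.949
Step 2: Compute scaling factor.
scale = max(0, 1 - 1.49/2.949) = 0.4947
Step 3: prox(x) = [-1.1665, -0.8763]
||prox(x)|| = 1.459
Step 4: Proximal objective.
0.5*||prox-x||^2 = 1.1101
lambda*||prox|| = 2.1739
Total = 3.2839


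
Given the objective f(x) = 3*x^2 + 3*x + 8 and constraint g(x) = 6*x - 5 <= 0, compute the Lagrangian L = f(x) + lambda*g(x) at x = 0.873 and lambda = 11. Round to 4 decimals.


Step 1: Evaluate f(x).
f(0.873) = 3*0.873^2 + 3*0.873 + 8 = 12.9054
Step 2: Evaluate g(x).
g(0.873) = 6*0.873 - 5 = 0.238
Step 3: Compute Lagrangian.
L = 12.9054 + 11*0.238 = 15.5234


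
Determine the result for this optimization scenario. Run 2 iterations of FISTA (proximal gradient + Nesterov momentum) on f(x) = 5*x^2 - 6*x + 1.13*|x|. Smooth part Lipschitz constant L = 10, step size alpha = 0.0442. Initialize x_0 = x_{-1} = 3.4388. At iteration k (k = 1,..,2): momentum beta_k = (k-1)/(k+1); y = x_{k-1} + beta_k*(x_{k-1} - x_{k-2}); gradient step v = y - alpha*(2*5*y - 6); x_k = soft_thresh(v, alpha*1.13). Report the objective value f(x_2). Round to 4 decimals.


FISTA on f(x) = 5*x^2 - 6*x + 1.13*|x|
L = 10, alpha = 0.0442
Iteration 1: beta = 0.0, y = 3.4388 + 0.0*(3.4388 - 3.4388) = 3.4388
  grad(y) = 28.388, v = y - alpha*grad = 2.1841
  prox(v) = soft_thresh(2.1841, 0.0499) = 2.1341
Iteration 2: beta = 0.3333, y = 2.1341 + 0.3333*(2.1341 - 3.4388) = 1.6992
  grad(y) = 10.9921, v = y - alpha*grad = 1.2134
  prox(v) = soft_thresh(1.2134, 0.0499) = 1.1634
f(x_2) = 5*1.1634^2 - 6*1.1634 + 1.13*|1.1634| = 1.1018


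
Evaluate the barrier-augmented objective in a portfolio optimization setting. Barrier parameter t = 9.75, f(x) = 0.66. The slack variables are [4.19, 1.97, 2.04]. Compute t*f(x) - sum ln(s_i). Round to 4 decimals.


Step 1: Compute log-barrier.
ln values: [1.4327, 0.678, 0.7129]
phi = -(1.4327 + 0.678 + 0.7129) = -2.8237
Step 2: Compute augmented objective.
t*f(x) = 9.75*0.66 = 6.435
Total = 6.435 - 2.8237 = 3.6113


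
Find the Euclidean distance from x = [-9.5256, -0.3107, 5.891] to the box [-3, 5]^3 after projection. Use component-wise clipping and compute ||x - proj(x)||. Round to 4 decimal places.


Project each component onto [-3, 5].
clip(-9.5256) = -3.0, clip(-0.3107) = -0.3107, clip(5.891) = 5.0
Projection = [-3.0, -0.3107, 5.0]
Squared diffs: [42.5835, 0.0, 0.7939]
Distance = sqrt(43.3774) = 6.5861


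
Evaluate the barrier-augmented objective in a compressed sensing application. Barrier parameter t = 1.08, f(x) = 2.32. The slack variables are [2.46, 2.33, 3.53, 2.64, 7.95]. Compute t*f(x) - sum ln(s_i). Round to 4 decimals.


Step 1: Compute log-barrier.
ln values: [0.9002, 0.8459, 1.2613, 0.9708, 2.0732]
phi = -(0.9002 + 0.8459 + 1.2613 + 0.9708 + 2.0732) = -6.0513
Step 2: Compute augmented objective.
t*f(x) = 1.08*2.32 = 2.5056
Total = 2.5056 - 6.0513 = -3.5457


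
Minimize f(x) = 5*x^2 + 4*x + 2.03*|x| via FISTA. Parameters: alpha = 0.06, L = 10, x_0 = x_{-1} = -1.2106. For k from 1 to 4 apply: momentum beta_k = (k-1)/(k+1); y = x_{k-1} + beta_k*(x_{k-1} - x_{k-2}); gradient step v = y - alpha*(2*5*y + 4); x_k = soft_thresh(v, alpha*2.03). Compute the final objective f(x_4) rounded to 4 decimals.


FISTA on f(x) = 5*x^2 + 4*x + 2.03*|x|
L = 10, alpha = 0.06
Iteration 1: beta = 0.0, y = -1.2106 + 0.0*(-1.2106 + 1.2106) = -1.2106
  grad(y) = -8.106, v = y - alpha*grad = -0.7242
  prox(v) = soft_thresh(-0.7242, 0.1218) = -0.6024
Iteration 2: beta = 0.3333, y = -0.6024 + 0.3333*(-0.6024 + 1.2106) = -0.3997
  grad(y) = 0.0028, v = y - alpha*grad = -0.3999
  prox(v) = soft_thresh(-0.3999, 0.1218) = -0.2781
Iteration 3: beta = 0.5, y = -0.2781 + 0.5*(-0.2781 + 0.6024) = -0.1159
  grad(y) = 2.8409, v = y - alpha*grad = -0.2864
  prox(v) = soft_thresh(-0.2864, 0.1218) = -0.1646
Iteration 4: beta = 0.6, y = -0.1646 + 0.6*(-0.1646 + 0.2781) = -0.0965
  grad(y) = 3.0355, v = y - alpha*grad = -0.2786
  prox(v) = soft_thresh(-0.2786, 0.1218) = -0.1568
f(x_4) = 5*(-0.1568)^2 + 4*(-0.1568) + 2.03*|-0.1568| = -0.186


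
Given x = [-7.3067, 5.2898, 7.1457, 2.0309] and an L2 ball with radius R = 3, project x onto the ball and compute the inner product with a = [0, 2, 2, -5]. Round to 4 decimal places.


Step 1: Compute ||x|| (intermediates to 6 decimals).
||x|| = sqrt((-7.3067)^2 + 5.2898^2 + 7.1457^2 + 2.0309^2) = 11.685693
Step 2: Project.
Since ||x|| > R, scale = R/||x|| = 3/11.685693 = 0.256724, proj(x) = scale * x
proj(x) = [-1.875805, 1.358019, 1.834473, 0.521381]
Step 3: Dot product.
a^T * proj(x) = 0*(-1.875805) + 2*1.358019 + 2*1.834473 - 5*0.521381 = 3.7781


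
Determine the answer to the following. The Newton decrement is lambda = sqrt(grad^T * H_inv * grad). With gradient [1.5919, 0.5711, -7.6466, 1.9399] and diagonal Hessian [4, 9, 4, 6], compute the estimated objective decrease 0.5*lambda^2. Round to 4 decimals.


Step 1: H is diagonal, so H^(-1) * g = [0.398, 0.0635, -1.9117, 0.3233].
Step 2: g^T H^(-1) g = sum_i g_i^2 / H_ii
  = (1.5919)^2/4 + (0.5711)^2/9 + (-7.6466)^2/4 + (1.9399)^2/6
  = 0.6335 + 0.0362 + 14.6176 + 0.6272 = 15.9146
Step 3: Objective decrease = 0.5 * g^T H^(-1) g = 7.9573


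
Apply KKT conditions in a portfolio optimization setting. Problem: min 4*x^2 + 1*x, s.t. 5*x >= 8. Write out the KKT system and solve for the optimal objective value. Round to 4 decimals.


Step 1: Try lambda = 0 (constraint inactive).
x_unc = -1/(2*4) = -0.125
Check: 5*-0.125 = -0.625 < 8 -- violated!
Step 2: Constraint must be active: 5*x = 8
x* = 8/5 = 1.6
lambda = (2*4*1.6 + 1)/5 = 2.76
Step 3: Compute optimal value.
f(x*) = 4*1.6^2 + 1*1.6 = 11.84


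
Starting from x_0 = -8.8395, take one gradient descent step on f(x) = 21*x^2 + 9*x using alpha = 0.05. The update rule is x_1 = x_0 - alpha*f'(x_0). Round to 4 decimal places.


We compute the gradient at x_0 and apply the update.
f'(x) = 42*x + 9
f'(-8.8395) = 42*-8.8395 + 9 = -362.259
x_1 = -8.8395 - 0.05*-362.259 = 9.2735


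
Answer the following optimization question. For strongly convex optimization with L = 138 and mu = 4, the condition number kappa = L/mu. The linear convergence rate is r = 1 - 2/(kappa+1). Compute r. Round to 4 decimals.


Step 1: Compute the condition number.
kappa = L/mu = 138/4 = 34.5
Step 2: Compute the convergence rate.
r = 1 - 2/(kappa + 1) = 1 - 2*mu/(L + mu) = (L - mu)/(L + mu) = 134/142 = 0.9437


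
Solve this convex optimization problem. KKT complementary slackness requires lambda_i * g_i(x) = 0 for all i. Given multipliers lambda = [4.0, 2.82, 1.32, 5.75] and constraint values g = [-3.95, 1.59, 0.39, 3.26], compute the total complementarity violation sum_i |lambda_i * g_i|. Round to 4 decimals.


KKT complementary slackness check:
lambda_1 * g_1 = 4.0 * -3.95 = -15.8
lambda_2 * g_2 = 2.82 * 1.59 = 4.4838
lambda_3 * g_3 = 1.32 * 0.39 = 0.5148
lambda_4 * g_4 = 5.75 * 3.26 = 18.745
Total violation = 15.8 + 4.4838 + 0.5148 + 18.745 = 39.5436


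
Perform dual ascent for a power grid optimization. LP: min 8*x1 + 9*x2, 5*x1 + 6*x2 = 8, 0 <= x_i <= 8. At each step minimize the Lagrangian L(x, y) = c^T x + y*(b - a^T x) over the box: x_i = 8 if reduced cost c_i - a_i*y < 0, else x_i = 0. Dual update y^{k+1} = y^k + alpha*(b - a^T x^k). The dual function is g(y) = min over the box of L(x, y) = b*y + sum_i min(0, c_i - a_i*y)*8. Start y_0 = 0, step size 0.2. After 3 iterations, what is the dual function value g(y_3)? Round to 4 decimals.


Dual ascent for LP: min 8*x1 + 9*x2, 5*x1 + 6*x2 = 8, 0 <= x_i <= 8
Step 1: y^k = 0.0, reduced costs: (8.0, 9.0)
  x^k = (0.0, 0.0), subgradient = b - a^T x = 8.0
  y^{k+1} = 0.0 + 0.2*8.0 = 1.6
Step 2: y^k = 1.6, reduced costs: (0.0, -0.6)
  x^k = (0.0, 8.0), subgradient = b - a^T x = -40.0
  y^{k+1} = 1.6 + 0.2*-40.0 = -6.4
Step 3: y^k = -6.4, reduced costs: (40.0, 47.4)
  x^k = (0.0, 0.0), subgradient = b - a^T x = 8.0
  y^{k+1} = -6.4 + 0.2*8.0 = -4.8
Dual objective at y_3 = -4.8: reduced costs (32.0, 37.8), box minimizer x = (0.0, 0.0)
g(y_3) = b*y + (c1 - a1*y)*x1 + (c2 - a2*y)*x2 = 8*(-4.8) + 32.0*0.0 + 37.8*0.0 = -38.4 + 0.0 + 0.0 = -38.4


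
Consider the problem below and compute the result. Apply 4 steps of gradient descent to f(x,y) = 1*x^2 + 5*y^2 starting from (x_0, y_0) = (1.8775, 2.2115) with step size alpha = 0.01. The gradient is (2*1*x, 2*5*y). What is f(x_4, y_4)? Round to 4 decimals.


Gradient descent on f(x,y) = 1*x^2 + 5*y^2.
Starting point: (1.8775, 2.2115), alpha = 0.01
Step 1: grad_x = 2*1*1.8775 = 3.755, grad_y = 2*5*2.2115 = 22.115
  x_1 = 1.8775 - 0.01*3.755 = 1.84
  y_1 = 2.2115 - 0.01*22.115 = 1.9904
Step 2: grad_x = 2*1*1.84 = 3.6799, grad_y = 2*5*1.9904 = 19.9035
  x_2 = 1.84 - 0.01*3.6799 = 1.8032
  y_2 = 1.9904 - 0.01*19.9035 = 1.7913
Step 3: grad_x = 2*1*1.8032 = 3.6063, grad_y = 2*5*1.7913 = 17.9132
  x_3 = 1.8032 - 0.01*3.6063 = 1.7671
  y_3 = 1.7913 - 0.01*17.9132 = 1.6122
Step 4: grad_x = 2*1*1.7671 = 3.5342, grad_y = 2*5*1.6122 = 16.1218
  x_4 = 1.7671 - 0.01*3.5342 = 1.7317
  y_4 = 1.6122 - 0.01*16.1218 = 1.451
f(1.7317, 1.451) = 1*1.7317^2 + 5*1.451^2 = 13.5254


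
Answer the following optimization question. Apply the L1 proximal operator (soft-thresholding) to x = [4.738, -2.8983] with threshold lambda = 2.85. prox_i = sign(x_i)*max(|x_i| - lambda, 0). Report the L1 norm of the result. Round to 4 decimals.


Soft-thresholding with lambda = 2.85:
prox(4.738) = sign(4.738)*max(|4.738| - 2.85, 0) = 1.888
prox(-2.8983) = sign(-2.8983)*max(|-2.8983| - 2.85, 0) = -0.0483
prox(x) = [1.888, -0.0483]
||prox(x)||_1 = 1.888 + 0.0483 = 1.9363


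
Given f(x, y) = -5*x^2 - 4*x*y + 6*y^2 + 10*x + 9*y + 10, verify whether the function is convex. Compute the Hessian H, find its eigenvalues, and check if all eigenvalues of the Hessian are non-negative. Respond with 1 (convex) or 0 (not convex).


The Hessian of f(x,y) = -5*x^2 - 4*x*y + 6*y^2 + 10*x + 9*y + 10 is:
H = [[-10, -4], [-4, 12]]
Trace = -10 + 12 = 2
Determinant = -10*12 - (-4)^2 = -136
Discriminant = (2)^2 - 4*-136 = 548.0
Eigenvalues: lambda_1 = -10.7047, lambda_2 = 12.7047
The function is not convex.

0


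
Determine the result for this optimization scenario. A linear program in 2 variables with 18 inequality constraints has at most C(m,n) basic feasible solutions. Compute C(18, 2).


Each vertex corresponds to some choice of n active constraints out of m, so the number of vertices is at most C(m, n) = m! / (n!(m-n)!).
m = 18, n = 2
Numerator: 18 * 17
Denominator: 2! = 2
C(18, 2) = 153


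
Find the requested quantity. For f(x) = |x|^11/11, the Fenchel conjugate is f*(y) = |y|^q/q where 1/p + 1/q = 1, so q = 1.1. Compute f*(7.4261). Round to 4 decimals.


The conjugate exponent q satisfies 1/p + 1/q = 1.
p = 11, so q = 11/(11 - 1) = 1.1
|y|^q = 7.4261^1.1 = 9.0748
f*(7.4261) = 9.0748 / 1.1 = 8.2498


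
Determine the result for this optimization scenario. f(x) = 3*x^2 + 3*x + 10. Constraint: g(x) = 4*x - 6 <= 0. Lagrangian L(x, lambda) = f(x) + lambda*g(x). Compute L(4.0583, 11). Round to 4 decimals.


Step 1: Evaluate f(x).
f(4.0583) = 3*4.0583^2 + 3*4.0583 + 10 = 71.5843
Step 2: Evaluate g(x).
g(4.0583) = 4*4.0583 - 6 = 10.2332
Step 3: Compute Lagrangian.
L = 71.5843 + 11*10.2332 = 184.1495


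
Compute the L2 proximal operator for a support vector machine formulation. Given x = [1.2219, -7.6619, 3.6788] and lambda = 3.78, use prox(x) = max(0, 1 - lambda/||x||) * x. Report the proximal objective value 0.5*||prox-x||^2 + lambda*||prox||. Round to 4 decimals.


Step 1: Compute ||x||.
||x|| = 8.5867
Step 2: Compute scaling factor.
scale = max(0, 1 - 3.78/8.5867) = 0.5598
Step 3: prox(x) = [0.684, -4.289, 2.0593]
||prox(x)|| = 4.8067
Step 4: Proximal objective.
0.5*||prox-x||^2 = 7.1442
lambda*||prox|| = 18.1693
Total = 25.3135


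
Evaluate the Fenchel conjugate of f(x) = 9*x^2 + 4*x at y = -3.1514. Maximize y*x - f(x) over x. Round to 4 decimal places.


f*(y) = sup_x {y*x - a*x^2 - b*x} = sup_x {(y-b)*x - a*x^2}
FOC: (y - b) - 2a*x = 0 => x* = (y - b)/(2a)
x* = (-3.1514 - 4)/(2*9) = -0.3973
f*(-3.1514) = (y-b)^2/(4a) = (-3.1514 - 4)^2/(4*9)
= 51.1425/36 = 1.4206


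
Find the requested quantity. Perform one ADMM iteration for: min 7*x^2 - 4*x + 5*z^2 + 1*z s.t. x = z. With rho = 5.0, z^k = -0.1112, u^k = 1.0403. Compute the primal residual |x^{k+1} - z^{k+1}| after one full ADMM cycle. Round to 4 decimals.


ADMM iteration with rho = 5.0, z^k = -0.1112, u^k = 1.0403
Step 1: x-update.
Minimize 7*x^2 - 4*x + (5.0/2)*(x + 0.1112 + 1.0403)^2
FOC: (2*7 + 5.0)*x = 4 + 5.0*(-0.1112 - 1.0403)
x^{k+1} = -0.0925
Step 2: z-update.
Minimize 5*z^2 + 1*z + (5.0/2)*(-0.0925 - z + 1.0403)^2
FOC: (2*5 + 5.0)*z = -1 + 5.0*(-0.0925 + 1.0403)
z^{k+1} = 0.2493
Step 3: u-update.
u^{k+1} = 1.0403 - 0.0925 - 0.2493 = 0.6985
Step 4: Primal residual = |-0.0925 - 0.2493| = 0.3418


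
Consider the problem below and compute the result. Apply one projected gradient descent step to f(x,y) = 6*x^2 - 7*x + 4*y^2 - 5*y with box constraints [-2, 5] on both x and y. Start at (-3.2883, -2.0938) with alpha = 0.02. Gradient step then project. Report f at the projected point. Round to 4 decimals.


Step 1: Compute gradient at (-3.2883, -2.0938).
grad_x = 2*6*-3.2883 - 7 = -46.4596
grad_y = 2*4*-2.0938 - 5 = -21.7504
Step 2: Gradient step.
x_raw = -3.2883 - 0.02*-46.4596 = -2.3591
y_raw = -2.0938 - 0.02*-21.7504 = -1.6588
Step 3: Project onto [-2, 5].
x_proj = clip(-2.3591) = -2.0
y_proj = clip(-1.6588) = -1.6588
Step 4: Evaluate f.
f(-2.0, -1.6588) = 57.3003


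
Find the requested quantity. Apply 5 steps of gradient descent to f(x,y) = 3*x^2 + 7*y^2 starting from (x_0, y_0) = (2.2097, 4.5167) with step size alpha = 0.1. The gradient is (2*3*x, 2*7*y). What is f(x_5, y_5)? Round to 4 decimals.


Gradient descent on f(x,y) = 3*x^2 + 7*y^2.
Starting point: (2.2097, 4.5167), alpha = 0.1
Step 1: grad_x = 2*3*2.2097 = 13.2582, grad_y = 2*7*4.5167 = 63.2338
  x_1 = 2.2097 - 0.1*13.2582 = 0.8839
  y_1 = 4.5167 - 0.1*63.2338 = -1.8067
Step 2: grad_x = 2*3*0.8839 = 5.3033, grad_y = 2*7*-1.8067 = -25.2935
  x_2 = 0.8839 - 0.1*5.3033 = 0.3536
  y_2 = -1.8067 - 0.1*-25.2935 = 0.7227
Step 3: grad_x = 2*3*0.3536 = 2.1213, grad_y = 2*7*0.7227 = 10.1174
  x_3 = 0.3536 - 0.1*2.1213 = 0.1414
  y_3 = 0.7227 - 0.1*10.1174 = -0.2891
Step 4: grad_x = 2*3*0.1414 = 0.8485, grad_y = 2*7*-0.2891 = -4.047
  x_4 = 0.1414 - 0.1*0.8485 = 0.0566
  y_4 = -0.2891 - 0.1*-4.047 = 0.1156
Step 5: grad_x = 2*3*0.0566 = 0.3394, grad_y = 2*7*0.1156 = 1.6188
  x_5 = 0.0566 - 0.1*0.3394 = 0.0226
  y_5 = 0.1156 - 0.1*1.6188 = -0.0463
f(0.0226, -0.0463) = 3*0.0226^2 + 7*(-0.0463)^2 = 0.0165


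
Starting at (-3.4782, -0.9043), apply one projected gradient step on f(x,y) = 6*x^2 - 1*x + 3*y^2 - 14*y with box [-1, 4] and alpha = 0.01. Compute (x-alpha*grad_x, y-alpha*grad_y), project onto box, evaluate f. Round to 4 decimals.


Step 1: Compute gradient at (-3.4782, -0.9043).
grad_x = 2*6*-3.4782 - 1 = -42.7384
grad_y = 2*3*-0.9043 - 14 = -19.4258
Step 2: Gradient step.
x_raw = -3.4782 - 0.01*-42.7384 = -3.0508
y_raw = -0.9043 - 0.01*-19.4258 = -0.71
Step 3: Project onto [-1, 4].
x_proj = clip(-3.0508) = -1.0
y_proj = clip(-0.71) = -0.71
Step 4: Evaluate f.
f(-1.0, -0.71) = 18.4531


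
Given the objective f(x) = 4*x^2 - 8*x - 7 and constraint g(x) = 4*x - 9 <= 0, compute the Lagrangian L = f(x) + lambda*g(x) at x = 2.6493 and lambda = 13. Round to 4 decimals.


Step 1: Evaluate f(x).
f(2.6493) = 4*2.6493^2 - 8*2.6493 - 7 = -0.1192
Step 2: Evaluate g(x).
g(2.6493) = 4*2.6493 - 9 = 1.5972
Step 3: Compute Lagrangian.
L = -0.1192 + 13*1.5972 = 20.6444


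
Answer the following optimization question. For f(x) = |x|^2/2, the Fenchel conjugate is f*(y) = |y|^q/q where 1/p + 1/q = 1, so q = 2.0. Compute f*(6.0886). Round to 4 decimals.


The conjugate exponent q satisfies 1/p + 1/q = 1.
p = 2, so q = 2/(2 - 1) = 2.0
|y|^q = 6.0886^2.0 = 37.071
f*(6.0886) = 37.071 / 2.0 = 18.5355


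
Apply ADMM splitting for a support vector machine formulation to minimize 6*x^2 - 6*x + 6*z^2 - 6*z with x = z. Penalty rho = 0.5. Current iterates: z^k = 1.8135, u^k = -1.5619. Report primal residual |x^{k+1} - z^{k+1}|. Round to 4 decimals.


ADMM iteration with rho = 0.5, z^k = 1.8135, u^k = -1.5619
Step 1: x-update.
Minimize 6*x^2 - 6*x + (0.5/2)*(x - 1.8135 - 1.5619)^2
FOC: (2*6 + 0.5)*x = 6 + 0.5*(1.8135 + 1.5619)
x^{k+1} = 0.615
Step 2: z-update.
Minimize 6*z^2 - 6*z + (0.5/2)*(0.615 - z - 1.5619)^2
FOC: (2*6 + 0.5)*z = 6 + 0.5*(0.615 - 1.5619)
z^{k+1} = 0.4421
Step 3: u-update.
u^{k+1} = -1.5619 + 0.615 - 0.4421 = -1.389
Step 4: Primal residual = |0.615 - 0.4421| = 0.1729


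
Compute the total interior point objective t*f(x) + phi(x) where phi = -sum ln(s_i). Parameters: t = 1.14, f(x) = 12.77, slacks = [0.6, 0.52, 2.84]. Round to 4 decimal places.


Step 1: Compute log-barrier.
ln values: [-0.5108, -0.6539, 1.0438]
phi = -(-0.5108 - 0.6539 + 1.0438) = 0.1209
Step 2: Compute augmented objective.
t*f(x) = 1.14*12.77 = 14.5578
Total = 14.5578 + 0.1209 = 14.6787


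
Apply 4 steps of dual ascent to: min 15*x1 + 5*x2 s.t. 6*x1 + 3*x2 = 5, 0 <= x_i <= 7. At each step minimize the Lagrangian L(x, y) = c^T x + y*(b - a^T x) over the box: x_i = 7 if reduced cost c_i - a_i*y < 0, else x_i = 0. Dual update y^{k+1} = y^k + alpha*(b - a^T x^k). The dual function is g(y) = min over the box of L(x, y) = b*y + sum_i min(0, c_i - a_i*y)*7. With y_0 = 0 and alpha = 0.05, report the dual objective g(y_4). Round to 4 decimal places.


Dual ascent for LP: min 15*x1 + 5*x2, 6*x1 + 3*x2 = 5, 0 <= x_i <= 7
Step 1: y^k = 0.0, reduced costs: (15.0, 5.0)
  x^k = (0.0, 0.0), subgradient = b - a^T x = 5.0
  y^{k+1} = 0.0 + 0.05*5.0 = 0.25
Step 2: y^k = 0.25, reduced costs: (13.5, 4.25)
  x^k = (0.0, 0.0), subgradient = b - a^T x = 5.0
  y^{k+1} = 0.25 + 0.05*5.0 = 0.5
Step 3: y^k = 0.5, reduced costs: (12.0, 3.5)
  x^k = (0.0, 0.0), subgradient = b - a^T x = 5.0
  y^{k+1} = 0.5 + 0.05*5.0 = 0.75
Step 4: y^k = 0.75, reduced costs: (10.5, 2.75)
  x^k = (0.0, 0.0), subgradient = b - a^T x = 5.0
  y^{k+1} = 0.75 + 0.05*5.0 = 1.0
Dual objective at y_4 = 1.0: reduced costs (9.0, 2.0), box minimizer x = (0.0, 0.0)
g(y_4) = b*y + (c1 - a1*y)*x1 + (c2 - a2*y)*x2 = 5*1.0 + 9.0*0.0 + 2.0*0.0 = 5.0 + 0.0 + 0.0 = 5.0


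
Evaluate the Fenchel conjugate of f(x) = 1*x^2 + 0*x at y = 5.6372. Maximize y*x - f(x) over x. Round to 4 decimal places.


f*(y) = sup_x {y*x - a*x^2 - b*x} = sup_x {(y-b)*x - a*x^2}
FOC: (y - b) - 2a*x = 0 => x* = (y - b)/(2a)
x* = (5.6372 - 0)/(2*1) = 2.8186
f*(5.6372) = (y-b)^2/(4a) = (5.6372 - 0)^2/(4*1)
= 31.778/4 = 7.9445


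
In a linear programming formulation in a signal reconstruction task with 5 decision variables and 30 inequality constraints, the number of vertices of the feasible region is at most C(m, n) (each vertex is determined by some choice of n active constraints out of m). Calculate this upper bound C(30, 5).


Each vertex corresponds to some choice of n active constraints out of m, so the number of vertices is at most C(m, n) = m! / (n!(m-n)!).
m = 30, n = 5
Numerator: 30 * 29 * 28 * 27 * 26
Denominator: 5! = 120
C(30, 5) = 142506


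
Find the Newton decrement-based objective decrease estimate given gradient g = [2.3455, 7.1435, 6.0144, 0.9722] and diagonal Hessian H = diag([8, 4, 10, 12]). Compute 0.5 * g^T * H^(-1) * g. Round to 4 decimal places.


Step 1: H is diagonal, so H^(-1) * g = [0.2932, 1.7859, 0.6014, 0.081].
Step 2: g^T H^(-1) g = sum_i g_i^2 / H_ii
  = (2.3455)^2/8 + (7.1435)^2/4 + (6.0144)^2/10 + (0.9722)^2/12
  = 0.6877 + 12.7574 + 3.6173 + 0.0788 = 17.1411
Step 3: Objective decrease = 0.5 * g^T H^(-1) g = 8.5706


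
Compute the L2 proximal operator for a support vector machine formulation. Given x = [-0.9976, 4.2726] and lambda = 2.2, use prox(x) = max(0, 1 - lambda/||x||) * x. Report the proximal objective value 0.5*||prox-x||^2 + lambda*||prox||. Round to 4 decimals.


Step 1: Compute ||x||.
||x|| = 4.3875
Step 2: Compute scaling factor.
scale = max(0, 1 - 2.2/4.3875) = 0.4986
Step 3: prox(x) = [-0.4974, 2.1302]
||prox(x)|| = 2.1875
Step 4: Proximal objective.
0.5*||prox-x||^2 = 2.42
lambda*||prox|| = 4.8125
Total = 7.2325


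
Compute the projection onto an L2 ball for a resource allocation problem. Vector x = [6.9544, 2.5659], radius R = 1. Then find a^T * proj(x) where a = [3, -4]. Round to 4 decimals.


Step 1: Compute ||x|| (intermediates to 6 decimals).
||x|| = sqrt(6.9544^2 + 2.5659^2) = 7.41266
Step 2: Project.
Since ||x|| > R, scale = R/||x|| = 1/7.41266 = 0.134904, proj(x) = scale * x
proj(x) = [0.938176, 0.34615]
Step 3: Dot product.
a^T * proj(x) = 3*0.938176 - 4*0.34615 = 1.4299


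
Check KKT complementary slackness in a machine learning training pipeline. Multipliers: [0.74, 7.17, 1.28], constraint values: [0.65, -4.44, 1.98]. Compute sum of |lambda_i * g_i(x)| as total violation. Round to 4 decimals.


KKT complementary slackness check:
lambda_1 * g_1 = 0.74 * 0.65 = 0.481
lambda_2 * g_2 = 7.17 * -4.44 = -31.8348
lambda_3 * g_3 = 1.28 * 1.98 = 2.5344
Total violation = 0.481 + 31.8348 + 2.5344 = 34.8502


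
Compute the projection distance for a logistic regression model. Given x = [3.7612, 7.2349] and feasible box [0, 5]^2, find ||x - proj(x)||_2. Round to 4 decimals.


Project each component onto [0, 5].
clip(3.7612) = 3.7612, clip(7.2349) = 5.0
Projection = [3.7612, 5.0]
Squared diffs: [0.0, 4.9948]
Distance = sqrt(4.9948) = 2.2349


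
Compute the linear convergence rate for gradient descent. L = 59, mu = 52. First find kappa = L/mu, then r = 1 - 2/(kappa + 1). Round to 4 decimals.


Step 1: Compute the condition number.
kappa = L/mu = 59/52 = 1.1346
Step 2: Compute the convergence rate.
r = 1 - 2/(kappa + 1) = 1 - 2*mu/(L + mu) = (L - mu)/(L + mu) = 7/111 = 0.0631


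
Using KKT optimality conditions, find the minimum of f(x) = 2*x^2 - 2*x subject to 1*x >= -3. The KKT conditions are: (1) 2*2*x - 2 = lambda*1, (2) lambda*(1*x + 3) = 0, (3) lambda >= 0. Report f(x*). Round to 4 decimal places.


Step 1: Try lambda = 0 (constraint inactive).
Stationarity: 2*2*x - 2 = 0
x* = 2/(2*2) = 0.5
Check constraint: 1*0.5 = 0.5 >= -3 -- satisfied.
Step 2: Compute optimal value.
f(x*) = 2*0.5^2 - 2*0.5 = -0.5


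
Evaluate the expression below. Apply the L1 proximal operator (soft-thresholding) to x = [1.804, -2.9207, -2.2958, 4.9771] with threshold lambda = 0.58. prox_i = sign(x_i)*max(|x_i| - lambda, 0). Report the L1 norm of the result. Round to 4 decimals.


Soft-thresholding with lambda = 0.58:
prox(1.804) = sign(1.804)*max(|1.804| - 0.58, 0) = 1.224
prox(-2.9207) = sign(-2.9207)*max(|-2.9207| - 0.58, 0) = -2.3407
prox(-2.2958) = sign(-2.2958)*max(|-2.2958| - 0.58, 0) = -1.7158
prox(4.9771) = sign(4.9771)*max(|4.9771| - 0.58, 0) = 4.3971
prox(x) = [1.224, -2.3407, -1.7158, 4.3971]
||prox(x)||_1 = 1.224 + 2.3407 + 1.7158 + 4.3971 = 9.6776


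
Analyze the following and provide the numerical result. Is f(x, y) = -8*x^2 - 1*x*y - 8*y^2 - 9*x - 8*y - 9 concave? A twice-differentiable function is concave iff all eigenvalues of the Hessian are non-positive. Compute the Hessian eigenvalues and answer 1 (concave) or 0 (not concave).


The Hessian of f(x,y) = -8*x^2 - 1*x*y - 8*y^2 - 9*x - 8*y - 9 is:
H = [[-16, -1], [-1, -16]]
Trace = -16 - 16 = -32
Determinant = -16*-16 - (-1)^2 = 255
Discriminant = (-32)^2 - 4*255 = 4.0
Eigenvalues: lambda_1 = -17.0, lambda_2 = -15.0
The function is concave.

1


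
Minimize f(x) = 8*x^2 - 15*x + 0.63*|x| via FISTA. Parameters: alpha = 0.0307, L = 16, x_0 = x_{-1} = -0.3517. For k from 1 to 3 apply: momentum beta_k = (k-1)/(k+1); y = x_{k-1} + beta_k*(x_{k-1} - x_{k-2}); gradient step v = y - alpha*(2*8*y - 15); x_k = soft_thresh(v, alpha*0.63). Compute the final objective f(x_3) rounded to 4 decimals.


FISTA on f(x) = 8*x^2 - 15*x + 0.63*|x|
L = 16, alpha = 0.0307
Iteration 1: beta = 0.0, y = -0.3517 + 0.0*(-0.3517 + 0.3517) = -0.3517
  grad(y) = -20.6272, v = y - alpha*grad = 0.2816
  prox(v) = soft_thresh(0.2816, 0.0193) = 0.2622
Iteration 2: beta = 0.3333, y = 0.2622 + 0.3333*(0.2622 + 0.3517) = 0.4669
  grad(y) = -7.5304, v = y - alpha*grad = 0.698
  prox(v) = soft_thresh(0.698, 0.0193) = 0.6787
Iteration 3: beta = 0.5, y = 0.6787 + 0.5*(0.6787 - 0.2622) = 0.8869
  grad(y) = -0.8091, v = y - alpha*grad = 0.9118
  prox(v) = soft_thresh(0.9118, 0.0193) = 0.8924
f(x_3) = 8*0.8924^2 - 15*0.8924 + 0.63*|0.8924| = -6.4528


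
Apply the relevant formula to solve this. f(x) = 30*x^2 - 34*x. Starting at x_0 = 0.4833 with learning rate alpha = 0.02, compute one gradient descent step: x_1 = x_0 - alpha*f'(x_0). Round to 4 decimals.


We compute the gradient at x_0 and apply the update.
f'(x) = 60*x - 34
f'(0.4833) = 60*0.4833 - 34 = -5.002
x_1 = 0.4833 - 0.02*-5.002 = 0.5833


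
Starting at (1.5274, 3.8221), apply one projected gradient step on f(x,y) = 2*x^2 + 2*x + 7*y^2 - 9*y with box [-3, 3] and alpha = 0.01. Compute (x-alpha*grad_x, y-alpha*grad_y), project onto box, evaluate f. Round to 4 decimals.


Step 1: Compute gradient at (1.5274, 3.8221).
grad_x = 2*2*1.5274 + 2 = 8.1096
grad_y = 2*7*3.8221 - 9 = 44.5094
Step 2: Gradient step.
x_raw = 1.5274 - 0.01*8.1096 = 1.4463
y_raw = 3.8221 - 0.01*44.5094 = 3.377
Step 3: Project onto [-3, 3].
x_proj = clip(1.4463) = 1.4463
y_proj = clip(3.377) = 3.0
Step 4: Evaluate f.
f(1.4463, 3.0) = 43.0762


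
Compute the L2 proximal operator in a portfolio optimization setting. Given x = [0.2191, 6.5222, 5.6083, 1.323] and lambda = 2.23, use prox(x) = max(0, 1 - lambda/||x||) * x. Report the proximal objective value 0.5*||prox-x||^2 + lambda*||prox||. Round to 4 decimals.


Step 1: Compute ||x||.
||x|| = 8.7058
Step 2: Compute scaling factor.
scale = max(0, 1 - 2.23/8.7058) = 0.7438
Step 3: prox(x) = [0.163, 4.8515, 4.1717, 0.9841]
||prox(x)|| = 6.4758
Step 4: Proximal objective.
0.5*||prox-x||^2 = 2.4865
lambda*||prox|| = 14.441
Total = 16.9274


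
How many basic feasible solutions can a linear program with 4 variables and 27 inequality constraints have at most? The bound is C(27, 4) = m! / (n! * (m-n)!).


Each vertex corresponds to some choice of n active constraints out of m, so the number of vertices is at most C(m, n) = m! / (n!(m-n)!).
m = 27, n = 4
Numerator: 27 * 26 * 25 * 24
Denominator: 4! = 24
C(27, 4) = 17550


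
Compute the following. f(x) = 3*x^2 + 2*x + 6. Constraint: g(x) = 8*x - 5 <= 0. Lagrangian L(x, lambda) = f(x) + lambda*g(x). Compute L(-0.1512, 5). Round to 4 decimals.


Step 1: Evaluate f(x).
f(-0.1512) = 3*(-0.1512)^2 + 2*(-0.1512) + 6 = 5.7662
Step 2: Evaluate g(x).
g(-0.1512) = 8*-0.1512 - 5 = -6.2096
Step 3: Compute Lagrangian.
L = 5.7662 + 5*-6.2096 = -25.2818


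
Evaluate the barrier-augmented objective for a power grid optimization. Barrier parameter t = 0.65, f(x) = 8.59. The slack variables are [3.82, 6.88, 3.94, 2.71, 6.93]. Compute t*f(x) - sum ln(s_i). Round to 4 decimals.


Step 1: Compute log-barrier.
ln values: [1.3403, 1.9286, 1.3712, 0.9969, 1.9359]
phi = -(1.3403 + 1.9286 + 1.3712 + 0.9969 + 1.9359) = -7.5729
Step 2: Compute augmented objective.
t*f(x) = 0.65*8.59 = 5.5835
Total = 5.5835 - 7.5729 = -1.9894


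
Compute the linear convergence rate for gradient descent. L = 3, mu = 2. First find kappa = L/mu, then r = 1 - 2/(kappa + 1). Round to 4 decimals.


Step 1: Compute the condition number.
kappa = L/mu = 3/2 = 1.5
Step 2: Compute the convergence rate.
r = 1 - 2/(kappa + 1) = 1 - 2*mu/(L + mu) = (L - mu)/(L + mu) = 1/5 = 0.2


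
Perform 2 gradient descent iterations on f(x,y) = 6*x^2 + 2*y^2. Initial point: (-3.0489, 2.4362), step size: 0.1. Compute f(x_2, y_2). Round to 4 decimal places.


Gradient descent on f(x,y) = 6*x^2 + 2*y^2.
Starting point: (-3.0489, 2.4362), alpha = 0.1
Step 1: grad_x = 2*6*-3.0489 = -36.5868, grad_y = 2*2*2.4362 = 9.7448
  x_1 = -3.0489 - 0.1*-36.5868 = 0.6098
  y_1 = 2.4362 - 0.1*9.7448 = 1.4617
Step 2: grad_x = 2*6*0.6098 = 7.3174, grad_y = 2*2*1.4617 = 5.8469
  x_2 = 0.6098 - 0.1*7.3174 = -0.122
  y_2 = 1.4617 - 0.1*5.8469 = 0.877
f(-0.122, 0.877) = 6*(-0.122)^2 + 2*0.877^2 = 1.6276


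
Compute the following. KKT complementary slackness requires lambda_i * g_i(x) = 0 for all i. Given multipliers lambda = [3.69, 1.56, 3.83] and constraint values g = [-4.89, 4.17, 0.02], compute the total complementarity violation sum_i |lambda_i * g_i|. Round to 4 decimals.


KKT complementary slackness check:
lambda_1 * g_1 = 3.69 * -4.89 = -18.0441
lambda_2 * g_2 = 1.56 * 4.17 = 6.5052
lambda_3 * g_3 = 3.83 * 0.02 = 0.0766
Total violation = 18.0441 + 6.5052 + 0.0766 = 24.6259


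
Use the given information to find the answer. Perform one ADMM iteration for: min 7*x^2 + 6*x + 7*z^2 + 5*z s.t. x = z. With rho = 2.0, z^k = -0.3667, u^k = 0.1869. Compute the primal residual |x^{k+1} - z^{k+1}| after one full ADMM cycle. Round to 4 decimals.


ADMM iteration with rho = 2.0, z^k = -0.3667, u^k = 0.1869
Step 1: x-update.
Minimize 7*x^2 + 6*x + (2.0/2)*(x + 0.3667 + 0.1869)^2
FOC: (2*7 + 2.0)*x = -6 + 2.0*(-0.3667 - 0.1869)
x^{k+1} = -0.4442
Step 2: z-update.
Minimize 7*z^2 + 5*z + (2.0/2)*(-0.4442 - z + 0.1869)^2
FOC: (2*7 + 2.0)*z = -5 + 2.0*(-0.4442 + 0.1869)
z^{k+1} = -0.3447
Step 3: u-update.
u^{k+1} = 0.1869 - 0.4442 + 0.3447 = 0.0874
Step 4: Primal residual = |-0.4442 + 0.3447| = 0.0995


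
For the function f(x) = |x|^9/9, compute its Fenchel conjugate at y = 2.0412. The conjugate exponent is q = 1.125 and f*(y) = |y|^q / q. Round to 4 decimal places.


The conjugate exponent q satisfies 1/p + 1/q = 1.
p = 9, so q = 9/(9 - 1) = 1.125
|y|^q = 2.0412^1.125 = 2.2316
f*(2.0412) = 2.2316 / 1.125 = 1.9837


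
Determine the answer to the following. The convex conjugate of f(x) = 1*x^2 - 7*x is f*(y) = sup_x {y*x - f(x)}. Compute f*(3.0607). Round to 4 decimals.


f*(y) = sup_x {y*x - a*x^2 - b*x} = sup_x {(y-b)*x - a*x^2}
FOC: (y - b) - 2a*x = 0 => x* = (y - b)/(2a)
x* = (3.0607 + 7)/(2*1) = 5.0304
f*(3.0607) = (y-b)^2/(4a) = (3.0607 + 7)^2/(4*1)
= 101.2177/4 = 25.3044


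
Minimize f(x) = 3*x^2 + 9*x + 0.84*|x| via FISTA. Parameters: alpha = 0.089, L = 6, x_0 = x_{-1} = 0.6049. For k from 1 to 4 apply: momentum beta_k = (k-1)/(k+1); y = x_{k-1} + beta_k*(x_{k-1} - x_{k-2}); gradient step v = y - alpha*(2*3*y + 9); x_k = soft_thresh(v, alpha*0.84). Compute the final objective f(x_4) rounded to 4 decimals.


FISTA on f(x) = 3*x^2 + 9*x + 0.84*|x|
L = 6, alpha = 0.089
Iteration 1: beta = 0.0, y = 0.6049 + 0.0*(0.6049 - 0.6049) = 0.6049
  grad(y) = 12.6294, v = y - alpha*grad = -0.5191
  prox(v) = soft_thresh(-0.5191, 0.0748) = -0.4444
Iteration 2: beta = 0.3333, y = -0.4444 + 0.3333*(-0.4444 - 0.6049) = -0.7941
  grad(y) = 4.2353, v = y - alpha*grad = -1.1711
  prox(v) = soft_thresh(-1.1711, 0.0748) = -1.0963
Iteration 3: beta = 0.5, y = -1.0963 + 0.5*(-1.0963 + 0.4444) = -1.4223
  grad(y) = 0.4664, v = y - alpha*grad = -1.4638
  prox(v) = soft_thresh(-1.4638, 0.0748) = -1.389
Iteration 4: beta = 0.6, y = -1.389 + 0.6*(-1.389 + 1.0963) = -1.5646
  grad(y) = -0.3879, v = y - alpha*grad = -1.5301
  prox(v) = soft_thresh(-1.5301, 0.0748) = -1.4554
f(x_4) = 3*(-1.4554)^2 + 9*(-1.4554) + 0.84*|-1.4554| = -5.5215


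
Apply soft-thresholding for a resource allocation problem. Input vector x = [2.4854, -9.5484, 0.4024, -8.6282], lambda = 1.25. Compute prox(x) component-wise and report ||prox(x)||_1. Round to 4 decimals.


Soft-thresholding with lambda = 1.25:
prox(2.4854) = sign(2.4854)*max(|2.4854| - 1.25, 0) = 1.2354
prox(-9.5484) = sign(-9.5484)*max(|-9.5484| - 1.25, 0) = -8.2984
prox(0.4024) = sign(0.4024)*max(|0.4024| - 1.25, 0) = 0.0
prox(-8.6282) = sign(-8.6282)*max(|-8.6282| - 1.25, 0) = -7.3782
prox(x) = [1.2354, -8.2984, 0.0, -7.3782]
||prox(x)||_1 = 1.2354 + 8.2984 + 0.0 + 7.3782 = 16.912


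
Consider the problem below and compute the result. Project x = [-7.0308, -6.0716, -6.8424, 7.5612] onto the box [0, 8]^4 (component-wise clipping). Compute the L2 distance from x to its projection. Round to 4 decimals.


Project each component onto [0, 8].
clip(-7.0308) = 0.0, clip(-6.0716) = 0.0, clip(-6.8424) = 0.0, clip(7.5612) = 7.5612
Projection = [0.0, 0.0, 0.0, 7.5612]
Squared diffs: [49.4321, 36.8643, 46.8184, 0.0]
Distance = sqrt(133.1148) = 11.5375


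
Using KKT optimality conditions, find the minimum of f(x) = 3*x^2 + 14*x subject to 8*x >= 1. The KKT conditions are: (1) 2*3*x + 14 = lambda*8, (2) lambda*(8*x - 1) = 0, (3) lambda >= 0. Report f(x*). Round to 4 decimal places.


Step 1: Try lambda = 0 (constraint inactive).
x_unc = -14/(2*3) = -2.3333
Check: 8*-2.3333 = -18.6664 < 1 -- violated!
Step 2: Constraint must be active: 8*x = 1
x* = 1/8 = 0.125
lambda = (2*3*0.125 + 14)/8 = 1.8438
Step 3: Compute optimal value.
f(x*) = 3*0.125^2 + 14*0.125 = 1.7969


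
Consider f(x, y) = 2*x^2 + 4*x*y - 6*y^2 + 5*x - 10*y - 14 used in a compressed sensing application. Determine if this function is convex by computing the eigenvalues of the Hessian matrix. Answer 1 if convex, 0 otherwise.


The Hessian of f(x,y) = 2*x^2 + 4*x*y - 6*y^2 + 5*x - 10*y - 14 is:
H = [[4, 4], [4, -12]]
Trace = 4 - 12 = -8
Determinant = 4*-12 - (4)^2 = -64
Discriminant = (-8)^2 - 4*-64 = 320.0
Eigenvalues: lambda_1 = -12.9443, lambda_2 = 4.9443
The function is not convex.

0


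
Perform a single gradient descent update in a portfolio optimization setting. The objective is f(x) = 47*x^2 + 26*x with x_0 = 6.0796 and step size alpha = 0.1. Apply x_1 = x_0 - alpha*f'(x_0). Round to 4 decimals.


We compute the gradient at x_0 and apply the update.
f'(x) = 94*x + 26
f'(6.0796) = 94*6.0796 + 26 = 597.4824
x_1 = 6.0796 - 0.1*597.4824 = -53.6686
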